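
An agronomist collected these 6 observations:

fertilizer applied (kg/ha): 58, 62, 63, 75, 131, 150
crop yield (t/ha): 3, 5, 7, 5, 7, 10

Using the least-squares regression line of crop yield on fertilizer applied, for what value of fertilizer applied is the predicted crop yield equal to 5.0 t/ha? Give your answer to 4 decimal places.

65.9674

n = 6, Σx = 539, Σy = 37, Σxy = 3717, Σx² = 56463
Sxx = Σx² − (Σx)²/n = 56463 − 48420.166667 = 8042.833333
Sxy = Σxy − (Σx)(Σy)/n = 3717 − 3323.833333 = 393.166667
b = Sxy/Sxx = 393.166667/8042.833333 = 0.048884
a = ȳ − b·x̄ = 6.166667 − 0.048884·89.833333 = 1.775245
Set a + b·x = 5.0: x = (5.0 − 1.775245) / 0.048884 = 65.967359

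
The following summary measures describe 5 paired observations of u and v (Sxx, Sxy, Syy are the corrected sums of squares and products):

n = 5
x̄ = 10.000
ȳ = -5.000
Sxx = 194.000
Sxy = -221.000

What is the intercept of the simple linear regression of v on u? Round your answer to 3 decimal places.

b = Sxy/Sxx = -221/194 = -1.139175
a = ȳ − b·x̄ = -5 − (-1.139175)·10 = 6.391753

6.392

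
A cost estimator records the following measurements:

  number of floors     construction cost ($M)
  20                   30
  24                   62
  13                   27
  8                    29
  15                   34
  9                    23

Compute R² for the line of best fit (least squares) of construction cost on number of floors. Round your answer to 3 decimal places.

0.622

n = 6, Σx = 89, Σy = 205, Σxy = 3388, Σx² = 1515, Σy² = 7999
Sxx = Σx² − (Σx)²/n = 1515 − 1320.166667 = 194.833333
Sxy = Σxy − (Σx)(Σy)/n = 3388 − 3040.833333 = 347.166667
Syy = Σy² − (Σy)²/n = 7999 − 7004.166667 = 994.833333
R² = Sxy²/(Sxx·Syy) = (347.166667)²/(194.833333·994.833333) = 0.621817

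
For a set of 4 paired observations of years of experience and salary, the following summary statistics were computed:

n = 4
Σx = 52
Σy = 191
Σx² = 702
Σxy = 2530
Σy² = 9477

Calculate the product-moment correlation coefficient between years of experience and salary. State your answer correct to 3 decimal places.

Sxx = Σx² − (Σx)²/n = 702 − 676 = 26
Sxy = Σxy − (Σx)(Σy)/n = 2530 − 2483 = 47
Syy = Σy² − (Σy)²/n = 9477 − 9120.25 = 356.75
r = Sxy/√(Sxx·Syy) = 47/√(9275.5) = 47/96.309397 = 0.488011

0.488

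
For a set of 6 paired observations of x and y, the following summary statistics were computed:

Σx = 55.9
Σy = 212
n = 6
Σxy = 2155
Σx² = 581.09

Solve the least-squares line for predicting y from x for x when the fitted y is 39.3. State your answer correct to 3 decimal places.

Sxx = Σx² − (Σx)²/n = 581.09 − 520.801667 = 60.288333
Sxy = Σxy − (Σx)(Σy)/n = 2155 − 1975.133333 = 179.866667
b = Sxy/Sxx = 179.866667/60.288333 = 2.983441
a = ȳ − b·x̄ = 35.333333 − 2.983441·9.316667 = 7.537611
Set a + b·x = 39.3: x = (39.3 − 7.537611) / 2.983441 = 10.646228

10.646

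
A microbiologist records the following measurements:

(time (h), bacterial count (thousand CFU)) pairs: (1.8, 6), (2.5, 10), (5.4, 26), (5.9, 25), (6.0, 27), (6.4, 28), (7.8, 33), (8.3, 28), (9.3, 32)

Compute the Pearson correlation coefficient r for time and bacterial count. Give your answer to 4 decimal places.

n = 9, Σx = 53.4, Σy = 215, Σxy = 1452.3, Σx² = 366.64, Σy² = 5847
Sxx = Σx² − (Σx)²/n = 366.64 − 316.84 = 49.8
Sxy = Σxy − (Σx)(Σy)/n = 1452.3 − 1275.666667 = 176.633333
Syy = Σy² − (Σy)²/n = 5847 − 5136.111111 = 710.888889
r = Sxy/√(Sxx·Syy) = 176.633333/√(35402.266667) = 176.633333/188.154901 = 0.938766

0.9388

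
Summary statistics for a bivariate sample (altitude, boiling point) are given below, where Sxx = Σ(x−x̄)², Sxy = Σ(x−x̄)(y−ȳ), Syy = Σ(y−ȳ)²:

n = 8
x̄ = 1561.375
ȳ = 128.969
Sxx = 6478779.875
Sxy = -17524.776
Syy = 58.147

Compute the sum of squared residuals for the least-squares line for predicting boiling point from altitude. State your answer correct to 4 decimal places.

10.7434

b = Sxy/Sxx = -17524.776/6478779.875 = -0.002705
SSE = Syy − b·Sxy = 58.147 − (-0.002705)·(-17524.776) = 10.743356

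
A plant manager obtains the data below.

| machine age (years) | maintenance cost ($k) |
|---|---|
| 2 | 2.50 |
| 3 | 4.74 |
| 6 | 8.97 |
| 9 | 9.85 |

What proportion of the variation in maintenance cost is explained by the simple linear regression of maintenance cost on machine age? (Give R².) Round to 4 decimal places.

n = 4, Σx = 20, Σy = 26.06, Σxy = 161.69, Σx² = 130, Σy² = 206.201
Sxx = Σx² − (Σx)²/n = 130 − 100 = 30
Sxy = Σxy − (Σx)(Σy)/n = 161.69 − 130.3 = 31.39
Syy = Σy² − (Σy)²/n = 206.201 − 169.7809 = 36.4201
R² = Sxy²/(Sxx·Syy) = (31.39)²/(30·36.4201) = 0.901821

0.9018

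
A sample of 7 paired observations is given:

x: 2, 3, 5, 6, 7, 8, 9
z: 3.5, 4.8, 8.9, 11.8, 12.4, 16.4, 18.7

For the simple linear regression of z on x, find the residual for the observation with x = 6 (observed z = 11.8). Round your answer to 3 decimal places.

0.249

n = 7, Σx = 40, Σy = 76.5, Σxy = 523, Σx² = 268
Sxx = Σx² − (Σx)²/n = 268 − 228.571429 = 39.428571
Sxy = Σxy − (Σx)(Σy)/n = 523 − 437.142857 = 85.857143
b = Sxy/Sxx = 85.857143/39.428571 = 2.177536
a = ȳ − b·x̄ = 10.928571 − 2.177536·5.714286 = -1.514493
ŷ(6) = -1.514493 + 2.177536·6 = 11.550725
residual = y − ŷ = 11.8 − 11.550725 = 0.249275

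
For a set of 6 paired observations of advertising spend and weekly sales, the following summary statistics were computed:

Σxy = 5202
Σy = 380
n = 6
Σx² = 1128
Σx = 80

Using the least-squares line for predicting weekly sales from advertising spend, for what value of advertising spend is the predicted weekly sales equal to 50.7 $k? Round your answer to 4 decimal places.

Sxx = Σx² − (Σx)²/n = 1128 − 1066.666667 = 61.333333
Sxy = Σxy − (Σx)(Σy)/n = 5202 − 5066.666667 = 135.333333
b = Sxy/Sxx = 135.333333/61.333333 = 2.206522
a = ȳ − b·x̄ = 63.333333 − 2.206522·13.333333 = 33.913043
Set a + b·x = 50.7: x = (50.7 − 33.913043) / 2.206522 = 7.607882

7.6079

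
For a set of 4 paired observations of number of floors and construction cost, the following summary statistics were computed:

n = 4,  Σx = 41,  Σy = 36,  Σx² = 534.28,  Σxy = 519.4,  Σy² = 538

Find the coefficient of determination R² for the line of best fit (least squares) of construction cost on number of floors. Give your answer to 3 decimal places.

Sxx = Σx² − (Σx)²/n = 534.28 − 420.25 = 114.03
Sxy = Σxy − (Σx)(Σy)/n = 519.4 − 369 = 150.4
Syy = Σy² − (Σy)²/n = 538 − 324 = 214
R² = Sxy²/(Sxx·Syy) = (150.4)²/(114.03·214) = 0.926964

0.927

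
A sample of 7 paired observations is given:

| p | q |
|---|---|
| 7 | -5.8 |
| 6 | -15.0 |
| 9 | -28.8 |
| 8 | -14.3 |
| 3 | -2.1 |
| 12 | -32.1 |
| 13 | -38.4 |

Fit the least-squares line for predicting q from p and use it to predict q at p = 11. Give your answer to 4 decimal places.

-29.5282

n = 7, Σx = 58, Σy = -136.5, Σxy = -1394.9, Σx² = 552
Sxx = Σx² − (Σx)²/n = 552 − 480.571429 = 71.428571
Sxy = Σxy − (Σx)(Σy)/n = -1394.9 − (-1131) = -263.9
b = Sxy/Sxx = -263.9/71.428571 = -3.6946
a = ȳ − b·x̄ = -19.5 − (-3.6946)·8.285714 = 11.1124
ŷ(11) = a + b·11 = 11.1124 + (-3.6946)·11 = -29.5282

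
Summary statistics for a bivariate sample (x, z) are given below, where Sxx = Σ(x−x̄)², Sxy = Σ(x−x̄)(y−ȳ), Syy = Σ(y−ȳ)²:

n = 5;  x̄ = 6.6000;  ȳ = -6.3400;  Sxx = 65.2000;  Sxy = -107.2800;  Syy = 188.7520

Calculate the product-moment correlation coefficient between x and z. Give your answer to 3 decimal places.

-0.967

r = Sxy/√(Sxx·Syy) = -107.28/√(12306.6304) = -107.28/110.935253 = -0.967051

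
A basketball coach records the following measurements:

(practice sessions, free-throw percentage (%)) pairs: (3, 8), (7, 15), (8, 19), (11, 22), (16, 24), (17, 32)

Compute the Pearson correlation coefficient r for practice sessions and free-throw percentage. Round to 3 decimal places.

n = 6, Σx = 62, Σy = 120, Σxy = 1451, Σx² = 788, Σy² = 2734
Sxx = Σx² − (Σx)²/n = 788 − 640.666667 = 147.333333
Sxy = Σxy − (Σx)(Σy)/n = 1451 − 1240 = 211
Syy = Σy² − (Σy)²/n = 2734 − 2400 = 334
r = Sxy/√(Sxx·Syy) = 211/√(49209.333333) = 211/221.831768 = 0.951171

0.951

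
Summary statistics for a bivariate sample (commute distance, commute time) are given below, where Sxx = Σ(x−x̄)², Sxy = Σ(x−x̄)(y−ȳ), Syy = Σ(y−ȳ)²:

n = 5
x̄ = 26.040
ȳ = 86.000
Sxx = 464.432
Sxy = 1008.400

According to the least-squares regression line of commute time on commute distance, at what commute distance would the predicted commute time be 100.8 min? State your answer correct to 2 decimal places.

32.86

b = Sxy/Sxx = 1008.4/464.432 = 2.171254
a = ȳ − b·x̄ = 86 − 2.171254·26.04 = 29.460537
Set a + b·x = 100.8: x = (100.8 − 29.460537) / 2.171254 = 32.856336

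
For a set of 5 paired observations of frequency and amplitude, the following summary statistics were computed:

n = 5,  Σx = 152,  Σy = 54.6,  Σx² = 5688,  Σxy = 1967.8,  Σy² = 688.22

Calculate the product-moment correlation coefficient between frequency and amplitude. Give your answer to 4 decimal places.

Sxx = Σx² − (Σx)²/n = 5688 − 4620.8 = 1067.2
Sxy = Σxy − (Σx)(Σy)/n = 1967.8 − 1659.84 = 307.96
Syy = Σy² − (Σy)²/n = 688.22 − 596.232 = 91.988
r = Sxy/√(Sxx·Syy) = 307.96/√(98169.5936) = 307.96/313.320273 = 0.982892

0.9829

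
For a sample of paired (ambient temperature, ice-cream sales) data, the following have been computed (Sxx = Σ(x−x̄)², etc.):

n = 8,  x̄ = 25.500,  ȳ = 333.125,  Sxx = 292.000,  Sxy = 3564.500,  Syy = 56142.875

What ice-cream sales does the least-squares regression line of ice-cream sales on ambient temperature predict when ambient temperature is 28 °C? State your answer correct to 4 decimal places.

b = Sxy/Sxx = 3564.5/292 = 12.207192
a = ȳ − b·x̄ = 333.125 − 12.207192·25.5 = 21.841610
ŷ(28) = a + b·28 = 21.841610 + 12.207192·28 = 363.642979

363.6430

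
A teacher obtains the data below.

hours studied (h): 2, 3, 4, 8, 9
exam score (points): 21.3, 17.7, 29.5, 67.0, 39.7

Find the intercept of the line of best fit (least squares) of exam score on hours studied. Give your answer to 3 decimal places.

n = 5, Σx = 26, Σy = 175.2, Σxy = 1107, Σx² = 174
Sxx = Σx² − (Σx)²/n = 174 − 135.2 = 38.8
Sxy = Σxy − (Σx)(Σy)/n = 1107 − 911.04 = 195.96
b = Sxy/Sxx = 195.96/38.8 = 5.050515
a = ȳ − b·x̄ = 35.04 − 5.050515·5.2 = 8.777320

8.777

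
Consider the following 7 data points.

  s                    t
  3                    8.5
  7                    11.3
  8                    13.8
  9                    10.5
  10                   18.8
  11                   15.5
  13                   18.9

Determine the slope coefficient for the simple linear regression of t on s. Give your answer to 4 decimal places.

1.0712

n = 7, Σx = 61, Σy = 97.3, Σxy = 913.7, Σx² = 593
Sxx = Σx² − (Σx)²/n = 593 − 531.571429 = 61.428571
Sxy = Σxy − (Σx)(Σy)/n = 913.7 − 847.9 = 65.8
b = Sxy/Sxx = 65.8/61.428571 = 1.071163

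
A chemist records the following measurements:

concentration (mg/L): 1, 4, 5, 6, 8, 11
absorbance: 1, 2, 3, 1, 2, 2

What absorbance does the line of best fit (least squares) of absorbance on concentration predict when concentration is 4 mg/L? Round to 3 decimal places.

1.714

n = 6, Σx = 35, Σy = 11, Σxy = 68, Σx² = 263
Sxx = Σx² − (Σx)²/n = 263 − 204.166667 = 58.833333
Sxy = Σxy − (Σx)(Σy)/n = 68 − 64.166667 = 3.833333
b = Sxy/Sxx = 3.833333/58.833333 = 0.065156
a = ȳ − b·x̄ = 1.833333 − 0.065156·5.833333 = 1.453258
ŷ(4) = a + b·4 = 1.453258 + 0.065156·4 = 1.713881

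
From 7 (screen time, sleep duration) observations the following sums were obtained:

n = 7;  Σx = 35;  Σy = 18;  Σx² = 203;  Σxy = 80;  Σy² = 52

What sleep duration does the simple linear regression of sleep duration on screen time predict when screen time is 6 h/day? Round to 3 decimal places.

Sxx = Σx² − (Σx)²/n = 203 − 175 = 28
Sxy = Σxy − (Σx)(Σy)/n = 80 − 90 = -10
b = Sxy/Sxx = -10/28 = -0.357143
a = ȳ − b·x̄ = 2.571429 − (-0.357143)·5 = 4.357143
ŷ(6) = a + b·6 = 4.357143 + (-0.357143)·6 = 2.214286

2.214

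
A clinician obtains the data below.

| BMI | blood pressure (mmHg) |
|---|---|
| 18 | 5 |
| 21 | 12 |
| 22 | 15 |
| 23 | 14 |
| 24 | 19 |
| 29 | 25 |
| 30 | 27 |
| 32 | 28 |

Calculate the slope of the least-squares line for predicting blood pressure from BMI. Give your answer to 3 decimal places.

n = 8, Σx = 199, Σy = 145, Σxy = 3881, Σx² = 5119
Sxx = Σx² − (Σx)²/n = 5119 − 4950.125 = 168.875
Sxy = Σxy − (Σx)(Σy)/n = 3881 − 3606.875 = 274.125
b = Sxy/Sxx = 274.125/168.875 = 1.623242

1.623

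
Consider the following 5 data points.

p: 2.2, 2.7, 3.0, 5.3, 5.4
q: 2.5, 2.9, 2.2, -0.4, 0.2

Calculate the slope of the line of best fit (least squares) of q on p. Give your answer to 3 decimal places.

-0.940

n = 5, Σx = 18.6, Σy = 7.4, Σxy = 18.89, Σx² = 78.38
Sxx = Σx² − (Σx)²/n = 78.38 − 69.192 = 9.188
Sxy = Σxy − (Σx)(Σy)/n = 18.89 − 27.528 = -8.638
b = Sxy/Sxx = -8.638/9.188 = -0.940139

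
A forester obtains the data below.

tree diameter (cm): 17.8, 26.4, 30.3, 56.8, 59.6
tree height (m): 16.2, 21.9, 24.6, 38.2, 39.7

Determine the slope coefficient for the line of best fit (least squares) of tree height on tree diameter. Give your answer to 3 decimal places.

0.548

n = 5, Σx = 190.9, Σy = 140.6, Σxy = 6147.78, Σx² = 8710.29
Sxx = Σx² − (Σx)²/n = 8710.29 − 7288.562 = 1421.728
Sxy = Σxy − (Σx)(Σy)/n = 6147.78 − 5368.108 = 779.672
b = Sxy/Sxx = 779.672/1421.728 = 0.548397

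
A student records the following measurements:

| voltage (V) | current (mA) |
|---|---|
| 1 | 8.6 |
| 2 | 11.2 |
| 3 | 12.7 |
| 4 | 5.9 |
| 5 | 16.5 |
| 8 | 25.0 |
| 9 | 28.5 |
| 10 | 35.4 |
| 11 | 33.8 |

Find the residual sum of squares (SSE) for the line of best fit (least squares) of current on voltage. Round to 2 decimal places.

104.08

n = 9, Σx = 53, Σy = 177.6, Σxy = 1357.5, Σx² = 421, Σy² = 4500.6
Sxx = Σx² − (Σx)²/n = 421 − 312.111111 = 108.888889
Sxy = Σxy − (Σx)(Σy)/n = 1357.5 − 1045.866667 = 311.633333
Syy = Σy² − (Σy)²/n = 4500.6 − 3504.64 = 995.96
b = Sxy/Sxx = 311.633333/108.888889 = 2.861939
SSE = Syy − b·Sxy = 995.96 − 2.861939·311.633333 = 104.084480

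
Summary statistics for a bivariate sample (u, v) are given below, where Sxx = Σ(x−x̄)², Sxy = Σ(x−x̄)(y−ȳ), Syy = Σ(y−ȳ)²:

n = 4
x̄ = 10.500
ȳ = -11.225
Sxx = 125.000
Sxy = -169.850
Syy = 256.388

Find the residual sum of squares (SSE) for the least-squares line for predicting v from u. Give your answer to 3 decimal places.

25.596

b = Sxy/Sxx = -169.85/125 = -1.3588
SSE = Syy − b·Sxy = 256.388 − (-1.3588)·(-169.85) = 25.59582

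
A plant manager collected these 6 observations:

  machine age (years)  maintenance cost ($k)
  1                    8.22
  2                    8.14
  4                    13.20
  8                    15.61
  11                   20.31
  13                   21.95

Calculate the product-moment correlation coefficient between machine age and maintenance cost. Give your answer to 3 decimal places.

n = 6, Σx = 39, Σy = 87.43, Σxy = 710.94, Σx² = 375, Σy² = 1446.0387
Sxx = Σx² − (Σx)²/n = 375 − 253.5 = 121.5
Sxy = Σxy − (Σx)(Σy)/n = 710.94 − 568.295 = 142.645
Syy = Σy² − (Σy)²/n = 1446.0387 − 1274.000817 = 172.037883
r = Sxy/√(Sxx·Syy) = 142.645/√(20902.602825) = 142.645/144.577325 = 0.986635

0.987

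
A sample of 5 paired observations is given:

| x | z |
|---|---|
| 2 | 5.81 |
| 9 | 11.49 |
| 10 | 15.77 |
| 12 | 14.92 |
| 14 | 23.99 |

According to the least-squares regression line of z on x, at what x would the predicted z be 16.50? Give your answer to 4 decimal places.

n = 5, Σx = 47, Σy = 71.98, Σxy = 787.63, Σx² = 525
Sxx = Σx² − (Σx)²/n = 525 − 441.8 = 83.2
Sxy = Σxy − (Σx)(Σy)/n = 787.63 − 676.612 = 111.018
b = Sxy/Sxx = 111.018/83.2 = 1.334351
a = ȳ − b·x̄ = 14.396 − 1.334351·9.4 = 1.853101
Set a + b·x = 16.50: x = (16.50 − 1.853101) / 1.334351 = 10.976797

10.9768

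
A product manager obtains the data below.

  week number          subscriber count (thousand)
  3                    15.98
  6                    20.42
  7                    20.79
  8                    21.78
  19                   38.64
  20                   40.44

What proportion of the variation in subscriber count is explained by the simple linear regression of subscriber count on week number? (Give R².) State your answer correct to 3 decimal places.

n = 6, Σx = 63, Σy = 158.05, Σxy = 2033.19, Σx² = 919, Σy² = 4707.3725
Sxx = Σx² − (Σx)²/n = 919 − 661.5 = 257.5
Sxy = Σxy − (Σx)(Σy)/n = 2033.19 − 1659.525 = 373.665
Syy = Σy² − (Σy)²/n = 4707.3725 − 4163.300417 = 544.072083
R² = Sxy²/(Sxx·Syy) = (373.665)²/(257.5·544.072083) = 0.996624

0.997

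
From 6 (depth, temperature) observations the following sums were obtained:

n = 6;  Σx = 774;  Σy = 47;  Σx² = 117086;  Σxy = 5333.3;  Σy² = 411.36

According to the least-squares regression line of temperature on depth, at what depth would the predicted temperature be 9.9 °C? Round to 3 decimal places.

Sxx = Σx² − (Σx)²/n = 117086 − 99846 = 17240
Sxy = Σxy − (Σx)(Σy)/n = 5333.3 − 6063 = -729.7
b = Sxy/Sxx = -729.7/17240 = -0.042326
a = ȳ − b·x̄ = 7.833333 − (-0.042326)·129 = 13.293386
Set a + b·x = 9.9: x = (9.9 − 13.293386) / (-0.042326) = 80.172628

80.173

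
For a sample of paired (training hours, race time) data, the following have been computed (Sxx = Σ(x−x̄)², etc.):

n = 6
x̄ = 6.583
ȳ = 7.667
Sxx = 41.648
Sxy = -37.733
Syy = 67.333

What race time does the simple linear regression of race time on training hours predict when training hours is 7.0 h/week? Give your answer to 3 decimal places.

7.289

b = Sxy/Sxx = -37.733/41.648 = -0.905998
a = ȳ − b·x̄ = 7.667 − (-0.905998)·6.583 = 13.631184
ŷ(7.0) = a + b·7.0 = 13.631184 + (-0.905998)·7 = 7.289199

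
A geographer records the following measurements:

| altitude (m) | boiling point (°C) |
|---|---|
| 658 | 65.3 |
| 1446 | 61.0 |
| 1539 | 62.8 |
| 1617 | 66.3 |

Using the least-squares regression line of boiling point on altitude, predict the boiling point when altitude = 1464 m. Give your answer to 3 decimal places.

n = 4, Σx = 5260, Σy = 255.4, Σxy = 335029.7, Σx² = 7507090
Sxx = Σx² − (Σx)²/n = 7507090 − 6916900 = 590190
Sxy = Σxy − (Σx)(Σy)/n = 335029.7 − 335851 = -821.3
b = Sxy/Sxx = -821.3/590190 = -0.001392
a = ȳ − b·x̄ = 63.85 − (-0.001392)·1315 = 65.679935
ŷ(1464) = a + b·1464 = 65.679935 + (-0.001392)·1464 = 63.642654

63.643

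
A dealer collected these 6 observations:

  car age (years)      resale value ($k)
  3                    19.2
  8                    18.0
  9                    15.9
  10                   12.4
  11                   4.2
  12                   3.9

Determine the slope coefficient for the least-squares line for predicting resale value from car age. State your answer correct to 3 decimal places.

n = 6, Σx = 53, Σy = 73.6, Σxy = 561.7, Σx² = 519
Sxx = Σx² − (Σx)²/n = 519 − 468.166667 = 50.833333
Sxy = Σxy − (Σx)(Σy)/n = 561.7 − 650.133333 = -88.433333
b = Sxy/Sxx = -88.433333/50.833333 = -1.739672

-1.740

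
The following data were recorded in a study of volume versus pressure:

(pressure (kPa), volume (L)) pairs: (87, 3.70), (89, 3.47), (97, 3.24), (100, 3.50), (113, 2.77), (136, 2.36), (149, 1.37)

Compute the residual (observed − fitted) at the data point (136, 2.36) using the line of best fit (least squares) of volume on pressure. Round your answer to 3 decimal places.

0.307

n = 7, Σx = 771, Σy = 20.41, Σxy = 2133.11, Σx² = 88365
Sxx = Σx² − (Σx)²/n = 88365 − 84920.142857 = 3444.857143
Sxy = Σxy − (Σx)(Σy)/n = 2133.11 − 2248.015714 = -114.905714
b = Sxy/Sxx = -114.905714/3444.857143 = -0.033356
a = ȳ − b·x̄ = 2.915714 − (-0.033356)·110.142857 = 6.589609
ŷ(136) = 6.589609 + (-0.033356)·136 = 2.053230
residual = y − ŷ = 2.36 − 2.053230 = 0.306770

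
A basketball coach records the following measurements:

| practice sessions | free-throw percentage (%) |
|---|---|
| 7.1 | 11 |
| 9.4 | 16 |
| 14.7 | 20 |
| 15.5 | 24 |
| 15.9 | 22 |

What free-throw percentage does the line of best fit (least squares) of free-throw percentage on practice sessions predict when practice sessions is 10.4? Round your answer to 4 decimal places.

15.9589

n = 5, Σx = 62.6, Σy = 93, Σxy = 1244.3, Σx² = 847.92
Sxx = Σx² − (Σx)²/n = 847.92 − 783.752 = 64.168
Sxy = Σxy − (Σx)(Σy)/n = 1244.3 − 1164.36 = 79.94
b = Sxy/Sxx = 79.94/64.168 = 1.245792
a = ȳ − b·x̄ = 18.6 − 1.245792·12.52 = 3.002680
ŷ(10.4) = a + b·10.4 = 3.002680 + 1.245792·10.4 = 15.958920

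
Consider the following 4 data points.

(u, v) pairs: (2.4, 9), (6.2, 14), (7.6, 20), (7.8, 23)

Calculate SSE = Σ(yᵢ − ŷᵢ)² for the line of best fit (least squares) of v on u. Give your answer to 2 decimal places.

n = 4, Σx = 24, Σy = 66, Σxy = 439.8, Σx² = 162.8, Σy² = 1206
Sxx = Σx² − (Σx)²/n = 162.8 − 144 = 18.8
Sxy = Σxy − (Σx)(Σy)/n = 439.8 − 396 = 43.8
Syy = Σy² − (Σy)²/n = 1206 − 1089 = 117
b = Sxy/Sxx = 43.8/18.8 = 2.329787
SSE = Syy − b·Sxy = 117 − 2.329787·43.8 = 14.955319

14.96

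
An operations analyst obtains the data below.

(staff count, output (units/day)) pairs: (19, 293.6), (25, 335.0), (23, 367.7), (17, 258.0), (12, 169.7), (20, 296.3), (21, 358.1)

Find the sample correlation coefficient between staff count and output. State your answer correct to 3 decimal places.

n = 7, Σx = 137, Σy = 2078.4, Σxy = 42279, Σx² = 2789, Σy² = 645020.64
Sxx = Σx² − (Σx)²/n = 2789 − 2681.285714 = 107.714286
Sxy = Σxy − (Σx)(Σy)/n = 42279 − 40677.257143 = 1601.742857
Syy = Σy² − (Σy)²/n = 645020.64 − 617106.651429 = 27913.988571
r = Sxy/√(Sxx·Syy) = 1601.742857/√(3006735.340408) = 1601.742857/1733.994043 = 0.923730

0.924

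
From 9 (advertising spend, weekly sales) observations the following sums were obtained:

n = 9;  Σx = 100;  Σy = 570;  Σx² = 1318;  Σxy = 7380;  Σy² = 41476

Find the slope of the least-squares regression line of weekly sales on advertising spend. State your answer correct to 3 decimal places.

5.059

Sxx = Σx² − (Σx)²/n = 1318 − 1111.111111 = 206.888889
Sxy = Σxy − (Σx)(Σy)/n = 7380 − 6333.333333 = 1046.666667
b = Sxy/Sxx = 1046.666667/206.888889 = 5.059076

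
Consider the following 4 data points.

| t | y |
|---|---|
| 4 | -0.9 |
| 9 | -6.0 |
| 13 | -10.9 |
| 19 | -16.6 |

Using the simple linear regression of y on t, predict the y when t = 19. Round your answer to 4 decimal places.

-16.7961

n = 4, Σx = 45, Σy = -34.4, Σxy = -514.7, Σx² = 627
Sxx = Σx² − (Σx)²/n = 627 − 506.25 = 120.75
Sxy = Σxy − (Σx)(Σy)/n = -514.7 − (-387) = -127.7
b = Sxy/Sxx = -127.7/120.75 = -1.057557
a = ȳ − b·x̄ = -8.6 − (-1.057557)·11.25 = 3.297516
ŷ(19) = a + b·19 = 3.297516 + (-1.057557)·19 = -16.796066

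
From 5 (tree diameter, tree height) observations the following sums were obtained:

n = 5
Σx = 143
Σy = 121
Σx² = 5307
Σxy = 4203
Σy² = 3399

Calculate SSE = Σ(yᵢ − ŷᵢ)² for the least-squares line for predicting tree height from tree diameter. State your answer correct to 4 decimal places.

17.9921

Sxx = Σx² − (Σx)²/n = 5307 − 4089.8 = 1217.2
Sxy = Σxy − (Σx)(Σy)/n = 4203 − 3460.6 = 742.4
Syy = Σy² − (Σy)²/n = 3399 − 2928.2 = 470.8
b = Sxy/Sxx = 742.4/1217.2 = 0.609924
SSE = Syy − b·Sxy = 470.8 − 0.609924·742.4 = 17.992113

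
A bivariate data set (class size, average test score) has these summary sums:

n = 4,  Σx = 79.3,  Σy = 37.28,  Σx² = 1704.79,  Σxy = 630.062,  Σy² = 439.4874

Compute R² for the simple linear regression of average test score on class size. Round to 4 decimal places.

0.9733

Sxx = Σx² − (Σx)²/n = 1704.79 − 1572.1225 = 132.6675
Sxy = Σxy − (Σx)(Σy)/n = 630.062 − 739.076 = -109.014
Syy = Σy² − (Σy)²/n = 439.4874 − 347.4496 = 92.0378
R² = Sxy²/(Sxx·Syy) = (-109.014)²/(132.6675·92.0378) = 0.973271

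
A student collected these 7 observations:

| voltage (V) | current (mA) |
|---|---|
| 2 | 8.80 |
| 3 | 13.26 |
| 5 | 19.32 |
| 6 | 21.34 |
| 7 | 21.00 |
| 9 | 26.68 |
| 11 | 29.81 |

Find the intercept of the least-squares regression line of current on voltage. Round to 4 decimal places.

6.3265

n = 7, Σx = 43, Σy = 140.21, Σxy = 997.05, Σx² = 325
Sxx = Σx² − (Σx)²/n = 325 − 264.142857 = 60.857143
Sxy = Σxy − (Σx)(Σy)/n = 997.05 − 861.29 = 135.76
b = Sxy/Sxx = 135.76/60.857143 = 2.230798
a = ȳ − b·x̄ = 20.03 − 2.230798·6.142857 = 6.326526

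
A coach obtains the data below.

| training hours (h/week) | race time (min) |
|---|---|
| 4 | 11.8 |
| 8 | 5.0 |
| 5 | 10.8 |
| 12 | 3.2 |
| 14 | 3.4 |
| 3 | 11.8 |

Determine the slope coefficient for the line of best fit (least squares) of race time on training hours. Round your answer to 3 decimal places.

-0.889

n = 6, Σx = 46, Σy = 46, Σxy = 262.6, Σx² = 454
Sxx = Σx² − (Σx)²/n = 454 − 352.666667 = 101.333333
Sxy = Σxy − (Σx)(Σy)/n = 262.6 − 352.666667 = -90.066667
b = Sxy/Sxx = -90.066667/101.333333 = -0.888816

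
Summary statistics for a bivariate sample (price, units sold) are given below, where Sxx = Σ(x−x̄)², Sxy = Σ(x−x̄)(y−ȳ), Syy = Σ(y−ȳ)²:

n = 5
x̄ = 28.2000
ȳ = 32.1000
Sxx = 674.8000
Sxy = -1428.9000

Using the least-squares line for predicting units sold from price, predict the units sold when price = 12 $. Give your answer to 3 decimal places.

66.404

b = Sxy/Sxx = -1428.9/674.8 = -2.117516
a = ȳ − b·x̄ = 32.1 − (-2.117516)·28.2 = 91.813960
ŷ(12) = a + b·12 = 91.813960 + (-2.117516)·12 = 66.403764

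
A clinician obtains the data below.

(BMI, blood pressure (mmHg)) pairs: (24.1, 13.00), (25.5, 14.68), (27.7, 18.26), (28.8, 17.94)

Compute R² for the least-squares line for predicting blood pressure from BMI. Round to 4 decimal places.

n = 4, Σx = 106.1, Σy = 63.88, Σxy = 1710.114, Σx² = 2827.79, Σy² = 1039.7736
Sxx = Σx² − (Σx)²/n = 2827.79 − 2814.3025 = 13.4875
Sxy = Σxy − (Σx)(Σy)/n = 1710.114 − 1694.417 = 15.697
Syy = Σy² − (Σy)²/n = 1039.7736 − 1020.1636 = 19.61
R² = Sxy²/(Sxx·Syy) = (15.697)²/(13.4875·19.61) = 0.931589

0.9316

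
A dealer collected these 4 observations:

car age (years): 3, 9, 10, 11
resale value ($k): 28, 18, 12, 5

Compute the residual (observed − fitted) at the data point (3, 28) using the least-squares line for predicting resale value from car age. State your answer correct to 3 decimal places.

-1.129

n = 4, Σx = 33, Σy = 63, Σxy = 421, Σx² = 311
Sxx = Σx² − (Σx)²/n = 311 − 272.25 = 38.75
Sxy = Σxy − (Σx)(Σy)/n = 421 − 519.75 = -98.75
b = Sxy/Sxx = -98.75/38.75 = -2.548387
a = ȳ − b·x̄ = 15.75 − (-2.548387)·8.25 = 36.774194
ŷ(3) = 36.774194 + (-2.548387)·3 = 29.129032
residual = y − ŷ = 28 − 29.129032 = -1.129032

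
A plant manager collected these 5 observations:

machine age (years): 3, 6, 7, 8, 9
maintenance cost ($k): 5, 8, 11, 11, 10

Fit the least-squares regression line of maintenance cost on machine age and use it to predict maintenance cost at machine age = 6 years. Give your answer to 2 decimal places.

n = 5, Σx = 33, Σy = 45, Σxy = 318, Σx² = 239
Sxx = Σx² − (Σx)²/n = 239 − 217.8 = 21.2
Sxy = Σxy − (Σx)(Σy)/n = 318 − 297 = 21
b = Sxy/Sxx = 21/21.2 = 0.990566
a = ȳ − b·x̄ = 9 − 0.990566·6.6 = 2.462264
ŷ(6) = a + b·6 = 2.462264 + 0.990566·6 = 8.405660

8.41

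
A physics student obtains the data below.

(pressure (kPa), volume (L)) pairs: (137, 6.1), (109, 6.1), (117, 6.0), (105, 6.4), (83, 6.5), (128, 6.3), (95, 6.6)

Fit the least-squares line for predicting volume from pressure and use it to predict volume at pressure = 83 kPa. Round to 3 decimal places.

6.520

n = 7, Σx = 774, Σy = 44, Σxy = 4847.5, Σx² = 87662
Sxx = Σx² − (Σx)²/n = 87662 − 85582.285714 = 2079.714286
Sxy = Σxy − (Σx)(Σy)/n = 4847.5 − 4865.142857 = -17.642857
b = Sxy/Sxx = -17.642857/2079.714286 = -0.008483
a = ȳ − b·x̄ = 6.285714 − (-0.008483)·110.571429 = 7.223726
ŷ(83) = a + b·83 = 7.223726 + (-0.008483)·83 = 6.519611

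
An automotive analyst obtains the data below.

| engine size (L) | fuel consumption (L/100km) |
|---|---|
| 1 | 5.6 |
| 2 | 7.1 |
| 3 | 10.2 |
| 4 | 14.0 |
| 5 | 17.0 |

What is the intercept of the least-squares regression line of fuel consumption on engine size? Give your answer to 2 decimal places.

1.87

n = 5, Σx = 15, Σy = 53.9, Σxy = 191.4, Σx² = 55
Sxx = Σx² − (Σx)²/n = 55 − 45 = 10
Sxy = Σxy − (Σx)(Σy)/n = 191.4 − 161.7 = 29.7
b = Sxy/Sxx = 29.7/10 = 2.97
a = ȳ − b·x̄ = 10.78 − 2.97·3 = 1.87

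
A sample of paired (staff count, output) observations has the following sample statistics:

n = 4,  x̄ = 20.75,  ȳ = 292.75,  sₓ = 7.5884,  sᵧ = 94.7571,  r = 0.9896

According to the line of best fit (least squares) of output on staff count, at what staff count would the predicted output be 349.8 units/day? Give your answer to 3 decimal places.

b = r · sᵧ/sₓ = 0.9896 · 94.7571/7.5884 = 12.357233
a = ȳ − b·x̄ = 292.75 − 12.357233·20.75 = 36.337417
Set a + b·x = 349.8: x = (349.8 − 36.337417) / 12.357233 = 25.366729

25.367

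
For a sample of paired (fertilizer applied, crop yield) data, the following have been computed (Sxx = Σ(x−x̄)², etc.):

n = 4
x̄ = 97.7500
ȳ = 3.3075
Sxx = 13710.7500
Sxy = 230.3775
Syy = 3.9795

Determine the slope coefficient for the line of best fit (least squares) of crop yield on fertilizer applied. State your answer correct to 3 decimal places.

0.017

b = Sxy/Sxx = 230.3775/13710.75 = 0.016803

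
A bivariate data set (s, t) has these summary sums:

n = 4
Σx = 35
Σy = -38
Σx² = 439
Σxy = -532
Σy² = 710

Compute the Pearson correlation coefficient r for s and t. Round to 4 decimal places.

Sxx = Σx² − (Σx)²/n = 439 − 306.25 = 132.75
Sxy = Σxy − (Σx)(Σy)/n = -532 − (-332.5) = -199.5
Syy = Σy² − (Σy)²/n = 710 − 361 = 349
r = Sxy/√(Sxx·Syy) = -199.5/√(46329.75) = -199.5/215.243467 = -0.926857

-0.9269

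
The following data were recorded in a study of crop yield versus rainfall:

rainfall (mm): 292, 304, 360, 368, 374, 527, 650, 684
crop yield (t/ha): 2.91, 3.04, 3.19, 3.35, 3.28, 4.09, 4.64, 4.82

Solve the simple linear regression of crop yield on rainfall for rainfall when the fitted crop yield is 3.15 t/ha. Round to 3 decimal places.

337.992

n = 8, Σx = 3559, Σy = 29.32, Σxy = 13850.11, Σx² = 1750665
Sxx = Σx² − (Σx)²/n = 1750665 − 1583310.125 = 167354.875
Sxy = Σxy − (Σx)(Σy)/n = 13850.11 − 13043.735 = 806.375
b = Sxy/Sxx = 806.375/167354.875 = 0.004818
a = ȳ − b·x̄ = 3.665 − 0.004818·444.875 = 1.521435
Set a + b·x = 3.15: x = (3.15 − 1.521435) / 0.004818 = 337.992023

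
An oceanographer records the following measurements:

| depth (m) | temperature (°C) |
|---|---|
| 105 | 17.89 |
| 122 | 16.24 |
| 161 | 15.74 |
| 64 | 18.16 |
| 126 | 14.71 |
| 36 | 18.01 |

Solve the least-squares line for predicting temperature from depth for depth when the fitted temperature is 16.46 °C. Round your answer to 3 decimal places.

n = 6, Σx = 614, Σy = 100.75, Σxy = 10057.93, Σx² = 73098
Sxx = Σx² − (Σx)²/n = 73098 − 62832.666667 = 10265.333333
Sxy = Σxy − (Σx)(Σy)/n = 10057.93 − 10310.083333 = -252.153333
b = Sxy/Sxx = -252.153333/10265.333333 = -0.024564
a = ȳ − b·x̄ = 16.791667 − (-0.024564)·102.333333 = 19.305340
Set a + b·x = 16.46: x = (16.46 − 19.305340) / (-0.024564) = 115.835708

115.836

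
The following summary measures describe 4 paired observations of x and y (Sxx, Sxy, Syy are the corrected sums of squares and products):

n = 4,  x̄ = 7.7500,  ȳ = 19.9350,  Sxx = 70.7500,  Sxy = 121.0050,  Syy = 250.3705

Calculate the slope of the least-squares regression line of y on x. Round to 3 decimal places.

b = Sxy/Sxx = 121.005/70.75 = 1.710318

1.710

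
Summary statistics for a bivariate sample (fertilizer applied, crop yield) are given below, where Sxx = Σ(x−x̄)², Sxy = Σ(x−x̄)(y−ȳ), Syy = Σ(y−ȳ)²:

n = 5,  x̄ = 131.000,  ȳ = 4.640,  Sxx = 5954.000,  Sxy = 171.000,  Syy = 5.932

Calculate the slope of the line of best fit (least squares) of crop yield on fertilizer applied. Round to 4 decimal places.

b = Sxy/Sxx = 171/5954 = 0.028720

0.0287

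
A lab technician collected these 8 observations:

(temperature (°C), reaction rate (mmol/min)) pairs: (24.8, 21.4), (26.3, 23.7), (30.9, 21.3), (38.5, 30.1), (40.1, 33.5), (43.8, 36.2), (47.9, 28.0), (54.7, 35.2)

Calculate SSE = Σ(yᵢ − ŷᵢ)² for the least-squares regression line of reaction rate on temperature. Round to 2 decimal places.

n = 8, Σx = 307, Σy = 229.4, Σxy = 9166.6, Σx² = 12556.74, Σy² = 6835.08
Sxx = Σx² − (Σx)²/n = 12556.74 − 11781.125 = 775.615
Sxy = Σxy − (Σx)(Σy)/n = 9166.6 − 8803.225 = 363.375
Syy = Σy² − (Σy)²/n = 6835.08 − 6578.045 = 257.035
b = Sxy/Sxx = 363.375/775.615 = 0.468499
SSE = Syy − b·Sxy = 257.035 − 0.468499·363.375 = 86.794106

86.79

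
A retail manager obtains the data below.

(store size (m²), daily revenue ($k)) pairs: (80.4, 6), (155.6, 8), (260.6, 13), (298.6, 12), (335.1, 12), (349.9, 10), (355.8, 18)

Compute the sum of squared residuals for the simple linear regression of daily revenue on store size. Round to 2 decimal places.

n = 7, Σx = 1836, Σy = 79, Σxy = 22622.8, Σx² = 549065.5, Σy² = 981
Sxx = Σx² − (Σx)²/n = 549065.5 − 481556.571429 = 67508.928571
Sxy = Σxy − (Σx)(Σy)/n = 22622.8 − 20720.571429 = 1902.228571
Syy = Σy² − (Σy)²/n = 981 − 891.571429 = 89.428571
b = Sxy/Sxx = 1902.228571/67508.928571 = 0.028177
SSE = Syy − b·Sxy = 89.428571 − 0.028177·1902.228571 = 35.828646

35.83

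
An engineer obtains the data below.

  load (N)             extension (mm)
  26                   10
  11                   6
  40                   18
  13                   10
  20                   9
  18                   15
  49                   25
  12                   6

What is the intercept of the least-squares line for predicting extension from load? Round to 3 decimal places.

n = 8, Σx = 189, Σy = 99, Σxy = 2923, Σx² = 5835
Sxx = Σx² − (Σx)²/n = 5835 − 4465.125 = 1369.875
Sxy = Σxy − (Σx)(Σy)/n = 2923 − 2338.875 = 584.125
b = Sxy/Sxx = 584.125/1369.875 = 0.426408
a = ȳ − b·x̄ = 12.375 − 0.426408·23.625 = 2.301122

2.301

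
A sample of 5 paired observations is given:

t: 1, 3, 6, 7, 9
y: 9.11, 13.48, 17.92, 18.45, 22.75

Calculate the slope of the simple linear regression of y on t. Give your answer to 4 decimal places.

1.6196

n = 5, Σx = 26, Σy = 81.71, Σxy = 490.97, Σx² = 176
Sxx = Σx² − (Σx)²/n = 176 − 135.2 = 40.8
Sxy = Σxy − (Σx)(Σy)/n = 490.97 − 424.892 = 66.078
b = Sxy/Sxx = 66.078/40.8 = 1.619559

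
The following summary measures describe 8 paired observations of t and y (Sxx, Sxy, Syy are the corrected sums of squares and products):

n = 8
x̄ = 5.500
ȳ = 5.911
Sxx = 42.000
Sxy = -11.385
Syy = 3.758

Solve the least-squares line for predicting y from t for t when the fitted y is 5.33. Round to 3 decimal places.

b = Sxy/Sxx = -11.385/42 = -0.271071
a = ȳ − b·x̄ = 5.911 − (-0.271071)·5.5 = 7.401893
Set a + b·x = 5.33: x = (5.33 − 7.401893) / (-0.271071) = 7.643347

7.643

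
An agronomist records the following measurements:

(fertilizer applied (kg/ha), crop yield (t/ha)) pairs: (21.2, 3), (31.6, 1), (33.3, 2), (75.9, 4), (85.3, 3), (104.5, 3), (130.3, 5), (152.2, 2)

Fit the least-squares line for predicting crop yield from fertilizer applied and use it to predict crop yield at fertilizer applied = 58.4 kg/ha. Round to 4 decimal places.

2.6617

n = 8, Σx = 634.3, Σy = 23, Σxy = 1990.7, Σx² = 66656.97
Sxx = Σx² − (Σx)²/n = 66656.97 − 50292.06125 = 16364.90875
Sxy = Σxy − (Σx)(Σy)/n = 1990.7 − 1823.6125 = 167.0875
b = Sxy/Sxx = 167.0875/16364.90875 = 0.010210
a = ȳ − b·x̄ = 2.875 − 0.010210·79.2875 = 2.065466
ŷ(58.4) = a + b·58.4 = 2.065466 + 0.010210·58.4 = 2.661736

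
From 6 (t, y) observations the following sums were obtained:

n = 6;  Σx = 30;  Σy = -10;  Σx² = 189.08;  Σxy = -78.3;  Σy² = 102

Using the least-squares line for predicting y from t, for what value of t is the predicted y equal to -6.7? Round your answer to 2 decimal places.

Sxx = Σx² − (Σx)²/n = 189.08 − 150 = 39.08
Sxy = Σxy − (Σx)(Σy)/n = -78.3 − (-50) = -28.3
b = Sxy/Sxx = -28.3/39.08 = -0.724156
a = ȳ − b·x̄ = -1.666667 − (-0.724156)·5 = 1.954111
Set a + b·x = -6.7: x = (-6.7 − 1.954111) / (-0.724156) = 11.950624

11.95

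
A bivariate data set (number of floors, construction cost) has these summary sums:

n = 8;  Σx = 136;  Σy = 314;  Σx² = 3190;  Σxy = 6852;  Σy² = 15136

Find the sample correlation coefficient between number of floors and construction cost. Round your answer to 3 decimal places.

0.964

Sxx = Σx² − (Σx)²/n = 3190 − 2312 = 878
Sxy = Σxy − (Σx)(Σy)/n = 6852 − 5338 = 1514
Syy = Σy² − (Σy)²/n = 15136 − 12324.5 = 2811.5
r = Sxy/√(Sxx·Syy) = 1514/√(2468497) = 1514/1571.145124 = 0.963628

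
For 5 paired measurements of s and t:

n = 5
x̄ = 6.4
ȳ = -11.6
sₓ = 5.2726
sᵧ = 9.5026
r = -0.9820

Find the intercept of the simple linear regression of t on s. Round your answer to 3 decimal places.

b = r · sᵧ/sₓ = -0.982 · 9.5026/5.2726 = -1.769820
a = ȳ − b·x̄ = -11.6 − (-1.769820)·6.4 = -0.273152

-0.273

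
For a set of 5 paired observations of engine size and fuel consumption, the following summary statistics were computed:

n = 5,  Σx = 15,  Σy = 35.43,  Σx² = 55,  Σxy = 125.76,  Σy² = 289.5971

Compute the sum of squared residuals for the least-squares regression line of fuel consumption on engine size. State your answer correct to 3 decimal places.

0.632

Sxx = Σx² − (Σx)²/n = 55 − 45 = 10
Sxy = Σxy − (Σx)(Σy)/n = 125.76 − 106.29 = 19.47
Syy = Σy² − (Σy)²/n = 289.5971 − 251.05698 = 38.54012
b = Sxy/Sxx = 19.47/10 = 1.947
SSE = Syy − b·Sxy = 38.54012 − 1.947·19.47 = 0.63203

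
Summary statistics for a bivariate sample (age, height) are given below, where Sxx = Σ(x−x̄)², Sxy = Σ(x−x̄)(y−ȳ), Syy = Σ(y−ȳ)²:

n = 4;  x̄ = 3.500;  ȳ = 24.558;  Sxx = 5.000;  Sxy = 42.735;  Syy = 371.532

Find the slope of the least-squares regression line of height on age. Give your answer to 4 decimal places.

b = Sxy/Sxx = 42.735/5 = 8.547

8.5470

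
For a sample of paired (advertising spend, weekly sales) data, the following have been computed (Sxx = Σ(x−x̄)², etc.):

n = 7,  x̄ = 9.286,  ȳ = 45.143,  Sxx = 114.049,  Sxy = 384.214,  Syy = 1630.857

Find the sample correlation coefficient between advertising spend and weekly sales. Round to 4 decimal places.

0.8909

r = Sxy/√(Sxx·Syy) = 384.214/√(185997.609993) = 384.214/431.274402 = 0.890881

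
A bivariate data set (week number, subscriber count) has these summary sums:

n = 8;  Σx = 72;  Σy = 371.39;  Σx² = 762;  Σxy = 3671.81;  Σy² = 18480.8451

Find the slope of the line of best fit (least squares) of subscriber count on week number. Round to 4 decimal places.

Sxx = Σx² − (Σx)²/n = 762 − 648 = 114
Sxy = Σxy − (Σx)(Σy)/n = 3671.81 − 3342.51 = 329.3
b = Sxy/Sxx = 329.3/114 = 2.888596

2.8886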